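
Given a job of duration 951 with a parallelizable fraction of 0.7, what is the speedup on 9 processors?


Amdahl's law: T_p = T × ((1-p) + p/N)
= 951 × ((1-0.7) + 0.7/9)
= 951 × (0.30 + 0.0778)
= 951 × 0.3778
= 359.27
Speedup = 951/359.27
= 2.65×


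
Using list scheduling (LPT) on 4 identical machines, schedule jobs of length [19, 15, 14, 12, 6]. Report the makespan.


Jobs (LPT sorted): [19, 15, 14, 12, 6]
Machines: 4
  J=19 → Machine 1 (load: 0+19=19)
  J=15 → Machine 2 (load: 0+15=15)
  J=14 → Machine 3 (load: 0+14=14)
  J=12 → Machine 4 (load: 0+12=12)
  J=6 → Machine 4 (load: 12+6=18)
Machine loads: [19, 15, 14, 18]
Makespan = max = 19 time units


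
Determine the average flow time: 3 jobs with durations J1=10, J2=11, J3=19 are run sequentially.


Completion times:
  J1: completes at 10
  J2: completes at 21
  J3: completes at 40
Sum = 71
Average = 71/3
= 23.67


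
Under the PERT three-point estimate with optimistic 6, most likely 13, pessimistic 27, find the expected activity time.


te = (o + 4m + p) / 6
= (6 + 4×13 + 27) / 6
= (6 + 52 + 27) / 6
= 85 / 6
= 14.17


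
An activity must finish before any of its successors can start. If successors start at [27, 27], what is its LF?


LF = min of all successor start times
Successors start at: [27, 27]
LF = min(27, 27)
= 27


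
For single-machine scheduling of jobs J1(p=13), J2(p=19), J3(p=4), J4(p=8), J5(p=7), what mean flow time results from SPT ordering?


SPT order: J3 → J5 → J4 → J1 → J2
Completion times:
  J3: C=4
  J5: C=11
  J4: C=19
  J1: C=32
  J2: C=51
Sum = 117, n = 5
Mean flow = 117/5
= 23.40


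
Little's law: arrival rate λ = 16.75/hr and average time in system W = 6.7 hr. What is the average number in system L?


Little's law: L = λ × W
= 16.75 × 6.7
= 112.23


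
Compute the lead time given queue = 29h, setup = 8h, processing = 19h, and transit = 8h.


Lead time = queue + setup + processing + transit
= 29 + 8 + 19 + 8
= 64 hours


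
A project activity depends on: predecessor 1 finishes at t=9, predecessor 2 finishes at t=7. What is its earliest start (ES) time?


ES = max of all predecessor completion times
Predecessors: [9, 7]
ES = max(9, 7)
= 9


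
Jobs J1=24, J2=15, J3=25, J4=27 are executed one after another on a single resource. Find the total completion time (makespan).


Sequential makespan: sum all processing times
= 24 + 15 + 25 + 27
= 91 time units


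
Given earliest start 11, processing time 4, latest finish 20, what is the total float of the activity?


EF = ES + duration = 11 + 4 = 15
LS = LF - duration = 20 - 4 = 16
Total Float = LF - EF = 20 - 15
(or LS - ES = 16 - 11)
= 5


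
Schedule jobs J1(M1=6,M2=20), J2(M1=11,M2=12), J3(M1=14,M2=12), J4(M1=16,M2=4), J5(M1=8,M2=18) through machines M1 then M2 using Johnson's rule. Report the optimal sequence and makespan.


Johnson's rule:
Group 1 (M1≤M2, sort by M1): ['J1', 'J5', 'J2']
Group 2 (M1>M2, sort desc M2): ['J3', 'J4']
Sequence: J1 → J5 → J2 → J3 → J4
Makespan calculation:
  J1: M1 done=6, M2 done=26
  J5: M1 done=14, M2 done=44
  J2: M1 done=25, M2 done=56
  J3: M1 done=39, M2 done=68
  J4: M1 done=55, M2 done=72
= Sequence: J1 → J5 → J2 → J3 → J4, Makespan: 72


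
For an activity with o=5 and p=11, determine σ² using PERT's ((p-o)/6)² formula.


σ² = ((p - o) / 6)² = (p - o)² / 36
= (11 - 5)² / 36
= 6² / 36
= 36 / 36
= 1.0000


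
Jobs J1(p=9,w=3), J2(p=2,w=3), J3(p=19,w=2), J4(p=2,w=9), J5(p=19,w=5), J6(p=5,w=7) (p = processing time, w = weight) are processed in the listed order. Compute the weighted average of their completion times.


Completion times:
  J1: C=9, w×C=3×9=27
  J2: C=11, w×C=3×11=33
  J3: C=30, w×C=2×30=60
  J4: C=32, w×C=9×32=288
  J5: C=51, w×C=5×51=255
  J6: C=56, w×C=7×56=392
Sum w×C = 1055
Sum w = 29
Weighted avg = 1055/29
= 36.38


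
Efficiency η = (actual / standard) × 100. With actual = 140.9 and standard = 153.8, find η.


Efficiency = (actual / standard) × 100
= (140.9 / 153.8) × 100
= 91.6%


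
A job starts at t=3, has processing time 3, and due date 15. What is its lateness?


Completion = 3 + 3 = 6
Lateness = C - d = 6 - 15
= -9


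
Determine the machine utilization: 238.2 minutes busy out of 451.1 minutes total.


Utilization = busy / total × 100
= 238.2 / 451.1 × 100
= 52.8%


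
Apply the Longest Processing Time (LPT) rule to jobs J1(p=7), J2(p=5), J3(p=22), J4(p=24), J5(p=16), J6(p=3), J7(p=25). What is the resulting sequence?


LPT: sort by longest processing time first
  J7: p=25
  J4: p=24
  J3: p=22
  J5: p=16
  J1: p=7
  J2: p=5
  J6: p=3
Order: J7 → J4 → J3 → J5 → J1 → J2 → J6


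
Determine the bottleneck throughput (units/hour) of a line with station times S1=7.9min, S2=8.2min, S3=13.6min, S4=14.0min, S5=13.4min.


Bottleneck = longest station time
Station times: [7.9, 8.2, 13.6, 14.0, 13.4]
Max = 14.0 min
Rate = 60 / 14.0
= 4.29 units/hour (bottleneck: 14.0min)


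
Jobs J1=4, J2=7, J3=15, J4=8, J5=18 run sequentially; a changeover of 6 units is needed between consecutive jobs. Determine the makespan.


Makespan = Σ processing + (n-1) × setup
= (4 + 7 + 15 + 8 + 18) + (5-1)×6
= 52 + 24
= 76 time units


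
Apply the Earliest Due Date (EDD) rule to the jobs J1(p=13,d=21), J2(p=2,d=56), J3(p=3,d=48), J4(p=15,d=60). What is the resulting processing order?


EDD: sort by earliest due date
  J1: d=21, p=13
  J3: d=48, p=3
  J2: d=56, p=2
  J4: d=60, p=15
Order: J1 → J3 → J2 → J4


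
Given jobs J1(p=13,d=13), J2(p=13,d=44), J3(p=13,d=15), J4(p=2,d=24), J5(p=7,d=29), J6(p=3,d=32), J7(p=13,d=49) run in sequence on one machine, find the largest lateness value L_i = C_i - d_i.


Lateness per job (L = C - d):
  J1: C=13, d=13, L=0
  J2: C=26, d=44, L=-18
  J3: C=39, d=15, L=24
  J4: C=41, d=24, L=17
  J5: C=48, d=29, L=19
  J6: C=51, d=32, L=19
  J7: C=64, d=49, L=15
Lmax = max(0, -18, 24, 17, 19, 19, 15)
= 24


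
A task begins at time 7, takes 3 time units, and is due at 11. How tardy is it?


Completion = start + processing = 7 + 3 = 10
Tardiness = max(0, C - d) = max(0, 10 - 11)
= max(0, -1)
= 0


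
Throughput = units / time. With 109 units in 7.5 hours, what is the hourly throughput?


Throughput = units / time
= 109 / 7.5
= 14.5 units/hour


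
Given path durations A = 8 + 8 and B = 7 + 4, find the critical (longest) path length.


Path A: 8 + 8 = 16
Path B: 7 + 4 = 11
Critical path = longest = max(16, 11)
= 16 (Path A)


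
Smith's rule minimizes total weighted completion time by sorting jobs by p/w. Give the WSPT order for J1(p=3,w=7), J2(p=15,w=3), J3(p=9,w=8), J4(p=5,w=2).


WSPT (Smith's rule): sort by p/w ascending
  J1: p/w = 3/7 = 0.429
  J3: p/w = 9/8 = 1.125
  J4: p/w = 5/2 = 2.500
  J2: p/w = 15/3 = 5.000
Order: J1 → J3 → J4 → J2


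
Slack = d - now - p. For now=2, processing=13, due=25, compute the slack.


Slack = due - current_time - processing
= 25 - 2 - 13
= 10


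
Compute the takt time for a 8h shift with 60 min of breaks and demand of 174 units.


Available = 8×60 - 60 = 420 min
Takt time = 420 / 174
= 2.41 min/unit


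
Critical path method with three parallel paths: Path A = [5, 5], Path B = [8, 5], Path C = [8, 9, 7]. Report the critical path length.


Path A: 5 + 5 = 10
Path B: 8 + 5 = 13
Path C: 8 + 9 + 7 = 24
Critical path = longest = max(10, 13, 24)
= 24 (Path C)


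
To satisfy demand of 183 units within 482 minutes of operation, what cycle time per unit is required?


Cycle time = available time / demand
= 482 / 183
= 2.63 min/unit


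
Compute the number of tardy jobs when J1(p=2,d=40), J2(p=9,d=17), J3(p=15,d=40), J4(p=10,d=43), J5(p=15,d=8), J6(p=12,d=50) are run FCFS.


Completion vs due date:
  J1: C=2, d=40 → on time
  J2: C=11, d=17 → on time
  J3: C=26, d=40 → on time
  J4: C=36, d=43 → on time
  J5: C=51, d=8 → TARDY
  J6: C=63, d=50 → TARDY
Tardy jobs: J5, J6
Count = 2


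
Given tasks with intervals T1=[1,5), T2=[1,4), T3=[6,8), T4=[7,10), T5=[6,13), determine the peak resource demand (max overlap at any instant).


Check each time point for overlaps:
  t=7: 3 tasks active (T3, T4, T5)
Max concurrent = 3


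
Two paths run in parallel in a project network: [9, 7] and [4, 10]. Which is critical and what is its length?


Path A: 9 + 7 = 16
Path B: 4 + 10 = 14
Critical path = longest = max(16, 14)
= 16 (Path A)


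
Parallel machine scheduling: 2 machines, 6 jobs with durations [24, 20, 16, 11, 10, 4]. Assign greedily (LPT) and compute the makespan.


Jobs (LPT sorted): [24, 20, 16, 11, 10, 4]
Machines: 2
  J=24 → Machine 1 (load: 0+24=24)
  J=20 → Machine 2 (load: 0+20=20)
  J=16 → Machine 2 (load: 20+16=36)
  J=11 → Machine 1 (load: 24+11=35)
  J=10 → Machine 1 (load: 35+10=45)
  J=4 → Machine 2 (load: 36+4=40)
Machine loads: [45, 40]
Makespan = max = 45 time units


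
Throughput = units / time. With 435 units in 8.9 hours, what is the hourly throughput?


Throughput = units / time
= 435 / 8.9
= 48.9 units/hour


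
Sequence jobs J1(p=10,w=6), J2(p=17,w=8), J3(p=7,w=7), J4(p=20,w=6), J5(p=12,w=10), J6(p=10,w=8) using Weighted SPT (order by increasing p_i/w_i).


WSPT (Smith's rule): sort by p/w ascending
  J3: p/w = 7/7 = 1.000
  J5: p/w = 12/10 = 1.200
  J6: p/w = 10/8 = 1.250
  J1: p/w = 10/6 = 1.667
  J2: p/w = 17/8 = 2.125
  J4: p/w = 20/6 = 3.333
Order: J3 → J5 → J6 → J1 → J2 → J4


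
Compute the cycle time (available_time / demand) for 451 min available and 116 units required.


Cycle time = available time / demand
= 451 / 116
= 3.89 min/unit


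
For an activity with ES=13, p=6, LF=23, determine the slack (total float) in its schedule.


EF = ES + duration = 13 + 6 = 19
LS = LF - duration = 23 - 6 = 17
Total Float = LF - EF = 23 - 19
(or LS - ES = 17 - 13)
= 4


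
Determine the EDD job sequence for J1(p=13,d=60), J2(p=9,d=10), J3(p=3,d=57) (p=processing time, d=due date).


EDD: sort by earliest due date
  J2: d=10, p=9
  J3: d=57, p=3
  J1: d=60, p=13
Order: J2 → J3 → J1


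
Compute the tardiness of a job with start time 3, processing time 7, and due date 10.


Completion = start + processing = 3 + 7 = 10
Tardiness = max(0, C - d) = max(0, 10 - 10)
= max(0, 0)
= 0


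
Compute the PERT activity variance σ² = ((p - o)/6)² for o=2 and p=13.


σ² = ((p - o) / 6)² = (p - o)² / 36
= (13 - 2)² / 36
= 11² / 36
= 121 / 36
= 3.3611


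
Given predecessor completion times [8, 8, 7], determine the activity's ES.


ES = max of all predecessor completion times
Predecessors: [8, 8, 7]
ES = max(8, 8, 7)
= 8


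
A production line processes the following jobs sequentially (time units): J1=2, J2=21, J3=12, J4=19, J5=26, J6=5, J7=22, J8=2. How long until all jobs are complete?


Sequential makespan: sum all processing times
= 2 + 21 + 12 + 19 + 26 + 5 + 22 + 2
= 109 time units


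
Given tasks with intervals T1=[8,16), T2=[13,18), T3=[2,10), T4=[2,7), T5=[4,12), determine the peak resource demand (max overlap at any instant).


Check each time point for overlaps:
  t=4: 3 tasks active (T3, T4, T5)
Max concurrent = 3


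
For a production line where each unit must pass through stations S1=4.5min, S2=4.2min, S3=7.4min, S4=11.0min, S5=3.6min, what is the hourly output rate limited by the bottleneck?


Bottleneck = longest station time
Station times: [4.5, 4.2, 7.4, 11.0, 3.6]
Max = 11.0 min
Rate = 60 / 11.0
= 5.45 units/hour (bottleneck: 11.0min)


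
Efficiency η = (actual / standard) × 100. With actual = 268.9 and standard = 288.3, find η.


Efficiency = (actual / standard) × 100
= (268.9 / 288.3) × 100
= 93.3%


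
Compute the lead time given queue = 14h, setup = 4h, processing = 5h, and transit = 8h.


Lead time = queue + setup + processing + transit
= 14 + 4 + 5 + 8
= 31 hours


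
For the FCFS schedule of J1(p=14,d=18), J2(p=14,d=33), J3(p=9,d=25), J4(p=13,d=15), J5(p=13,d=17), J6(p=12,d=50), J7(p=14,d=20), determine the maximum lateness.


Lateness per job (L = C - d):
  J1: C=14, d=18, L=-4
  J2: C=28, d=33, L=-5
  J3: C=37, d=25, L=12
  J4: C=50, d=15, L=35
  J5: C=63, d=17, L=46
  J6: C=75, d=50, L=25
  J7: C=89, d=20, L=69
Lmax = max(-4, -5, 12, 35, 46, 25, 69)
= 69


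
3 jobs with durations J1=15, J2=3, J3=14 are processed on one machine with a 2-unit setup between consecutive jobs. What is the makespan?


Makespan = Σ processing + (n-1) × setup
= (15 + 3 + 14) + (3-1)×2
= 32 + 4
= 36 time units


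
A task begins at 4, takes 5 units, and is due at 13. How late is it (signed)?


Completion = 4 + 5 = 9
Lateness = C - d = 9 - 13
= -4


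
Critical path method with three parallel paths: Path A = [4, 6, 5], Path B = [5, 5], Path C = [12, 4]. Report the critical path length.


Path A: 4 + 6 + 5 = 15
Path B: 5 + 5 = 10
Path C: 12 + 4 = 16
Critical path = longest = max(15, 10, 16)
= 16 (Path C)


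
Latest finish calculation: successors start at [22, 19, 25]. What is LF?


LF = min of all successor start times
Successors start at: [22, 19, 25]
LF = min(22, 19, 25)
= 19


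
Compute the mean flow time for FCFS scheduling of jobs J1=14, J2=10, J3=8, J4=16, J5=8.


Completion times:
  J1: completes at 14
  J2: completes at 24
  J3: completes at 32
  J4: completes at 48
  J5: completes at 56
Sum = 174
Average = 174/5
= 34.80


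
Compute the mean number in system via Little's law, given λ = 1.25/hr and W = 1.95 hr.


Little's law: L = λ × W
= 1.25 × 1.95
= 2.44


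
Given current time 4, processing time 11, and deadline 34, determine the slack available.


Slack = due - current_time - processing
= 34 - 4 - 11
= 19


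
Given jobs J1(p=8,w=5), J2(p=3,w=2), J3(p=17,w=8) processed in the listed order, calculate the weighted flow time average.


Completion times:
  J1: C=8, w×C=5×8=40
  J2: C=11, w×C=2×11=22
  J3: C=28, w×C=8×28=224
Sum w×C = 286
Sum w = 15
Weighted avg = 286/15
= 19.07


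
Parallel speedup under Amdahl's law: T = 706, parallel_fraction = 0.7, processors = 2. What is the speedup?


Amdahl's law: T_p = T × ((1-p) + p/N)
= 706 × ((1-0.7) + 0.7/2)
= 706 × (0.30 + 0.3500)
= 706 × 0.6500
= 458.90
Speedup = 706/458.90
= 1.54×


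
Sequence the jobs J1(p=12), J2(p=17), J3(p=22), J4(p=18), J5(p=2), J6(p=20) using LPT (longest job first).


LPT: sort by longest processing time first
  J3: p=22
  J6: p=20
  J4: p=18
  J2: p=17
  J1: p=12
  J5: p=2
Order: J3 → J6 → J4 → J2 → J1 → J5


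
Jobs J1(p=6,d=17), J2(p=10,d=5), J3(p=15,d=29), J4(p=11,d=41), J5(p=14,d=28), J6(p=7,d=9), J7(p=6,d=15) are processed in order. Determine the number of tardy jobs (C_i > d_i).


Completion vs due date:
  J1: C=6, d=17 → on time
  J2: C=16, d=5 → TARDY
  J3: C=31, d=29 → TARDY
  J4: C=42, d=41 → TARDY
  J5: C=56, d=28 → TARDY
  J6: C=63, d=9 → TARDY
  J7: C=69, d=15 → TARDY
Tardy jobs: J2, J3, J4, J5, J6, J7
Count = 6


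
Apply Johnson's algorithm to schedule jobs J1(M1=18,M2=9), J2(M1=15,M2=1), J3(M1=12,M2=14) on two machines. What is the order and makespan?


Johnson's rule:
Group 1 (M1≤M2, sort by M1): ['J3']
Group 2 (M1>M2, sort desc M2): ['J1', 'J2']
Sequence: J3 → J1 → J2
Makespan calculation:
  J3: M1 done=12, M2 done=26
  J1: M1 done=30, M2 done=39
  J2: M1 done=45, M2 done=46
= Sequence: J3 → J1 → J2, Makespan: 46


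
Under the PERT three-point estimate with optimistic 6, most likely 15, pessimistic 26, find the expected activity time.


te = (o + 4m + p) / 6
= (6 + 4×15 + 26) / 6
= (6 + 60 + 26) / 6
= 92 / 6
= 15.33


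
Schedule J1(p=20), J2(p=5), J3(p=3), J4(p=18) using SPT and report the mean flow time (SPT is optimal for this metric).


SPT order: J3 → J2 → J4 → J1
Completion times:
  J3: C=3
  J2: C=8
  J4: C=26
  J1: C=46
Sum = 83, n = 4
Mean flow = 83/4
= 20.75


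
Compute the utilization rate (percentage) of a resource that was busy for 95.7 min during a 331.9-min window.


Utilization = busy / total × 100
= 95.7 / 331.9 × 100
= 28.8%


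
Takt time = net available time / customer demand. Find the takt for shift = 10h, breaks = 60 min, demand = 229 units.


Available = 10×60 - 60 = 540 min
Takt time = 540 / 229
= 2.36 min/unit


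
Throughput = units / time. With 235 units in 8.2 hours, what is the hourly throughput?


Throughput = units / time
= 235 / 8.2
= 28.7 units/hour


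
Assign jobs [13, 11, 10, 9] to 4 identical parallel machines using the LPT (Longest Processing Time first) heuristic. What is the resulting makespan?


Jobs (LPT sorted): [13, 11, 10, 9]
Machines: 4
  J=13 → Machine 1 (load: 0+13=13)
  J=11 → Machine 2 (load: 0+11=11)
  J=10 → Machine 3 (load: 0+10=10)
  J=9 → Machine 4 (load: 0+9=9)
Machine loads: [13, 11, 10, 9]
Makespan = max = 13 time units


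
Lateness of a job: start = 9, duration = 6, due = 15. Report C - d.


Completion = 9 + 6 = 15
Lateness = C - d = 15 - 15
= 0


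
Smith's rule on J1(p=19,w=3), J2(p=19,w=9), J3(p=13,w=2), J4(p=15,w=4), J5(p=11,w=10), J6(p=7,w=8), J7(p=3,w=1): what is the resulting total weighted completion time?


WSPT order (by p/w): J6 → J5 → J2 → J7 → J4 → J1 → J3
  J6: C=7, w·C=8×7=56
  J5: C=18, w·C=10×18=180
  J2: C=37, w·C=9×37=333
  J7: C=40, w·C=1×40=40
  J4: C=55, w·C=4×55=220
  J1: C=74, w·C=3×74=222
  J3: C=87, w·C=2×87=174
Σ w·C = 1225
= 1225


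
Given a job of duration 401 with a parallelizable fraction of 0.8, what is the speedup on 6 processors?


Amdahl's law: T_p = T × ((1-p) + p/N)
= 401 × ((1-0.8) + 0.8/6)
= 401 × (0.20 + 0.1333)
= 401 × 0.3333
= 133.67
Speedup = 401/133.67
= 3.00×


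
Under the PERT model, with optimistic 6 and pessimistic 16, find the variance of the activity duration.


σ² = ((p - o) / 6)² = (p - o)² / 36
= (16 - 6)² / 36
= 10² / 36
= 100 / 36
= 2.7778


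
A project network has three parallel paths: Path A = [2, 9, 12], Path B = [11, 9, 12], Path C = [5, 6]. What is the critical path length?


Path A: 2 + 9 + 12 = 23
Path B: 11 + 9 + 12 = 32
Path C: 5 + 6 = 11
Critical path = longest = max(23, 32, 11)
= 32 (Path B)


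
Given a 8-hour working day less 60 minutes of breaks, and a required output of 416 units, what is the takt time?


Available = 8×60 - 60 = 420 min
Takt time = 420 / 416
= 1.01 min/unit


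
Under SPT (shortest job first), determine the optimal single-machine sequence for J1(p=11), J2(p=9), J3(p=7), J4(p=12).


SPT: sort by shortest processing time
  J3: p=7
  J2: p=9
  J1: p=11
  J4: p=12
Order: J3 → J2 → J1 → J4


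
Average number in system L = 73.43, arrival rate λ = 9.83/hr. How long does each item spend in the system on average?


Little's law: L = λW → W = L / λ
= 73.43 / 9.83
= 7.47 hours


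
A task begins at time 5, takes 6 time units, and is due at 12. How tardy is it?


Completion = start + processing = 5 + 6 = 11
Tardiness = max(0, C - d) = max(0, 11 - 12)
= max(0, -1)
= 0


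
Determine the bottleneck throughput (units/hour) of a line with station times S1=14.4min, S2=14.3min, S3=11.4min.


Bottleneck = longest station time
Station times: [14.4, 14.3, 11.4]
Max = 14.4 min
Rate = 60 / 14.4
= 4.17 units/hour (bottleneck: 14.4min)


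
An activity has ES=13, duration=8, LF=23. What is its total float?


EF = ES + duration = 13 + 8 = 21
LS = LF - duration = 23 - 8 = 15
Total Float = LF - EF = 23 - 21
(or LS - ES = 15 - 13)
= 2


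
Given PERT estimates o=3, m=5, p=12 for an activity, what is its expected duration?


te = (o + 4m + p) / 6
= (3 + 4×5 + 12) / 6
= (3 + 20 + 12) / 6
= 35 / 6
= 5.83


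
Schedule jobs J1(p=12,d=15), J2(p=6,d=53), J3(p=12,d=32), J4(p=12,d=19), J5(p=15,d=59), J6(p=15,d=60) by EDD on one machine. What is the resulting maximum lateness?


EDD order: J1 → J4 → J3 → J2 → J5 → J6
Completion and lateness:
  J1: C=12, d=15, L=12-15=-3
  J4: C=24, d=19, L=24-19=5
  J3: C=36, d=32, L=36-32=4
  J2: C=42, d=53, L=42-53=-11
  J5: C=57, d=59, L=57-59=-2
  J6: C=72, d=60, L=72-60=12
Lmax = max(-3, 5, 4, -11, -2, 12)
= 12


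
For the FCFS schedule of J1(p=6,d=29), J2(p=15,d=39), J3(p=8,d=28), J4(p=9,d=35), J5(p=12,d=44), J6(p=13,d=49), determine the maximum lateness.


Lateness per job (L = C - d):
  J1: C=6, d=29, L=-23
  J2: C=21, d=39, L=-18
  J3: C=29, d=28, L=1
  J4: C=38, d=35, L=3
  J5: C=50, d=44, L=6
  J6: C=63, d=49, L=14
Lmax = max(-23, -18, 1, 3, 6, 14)
= 14


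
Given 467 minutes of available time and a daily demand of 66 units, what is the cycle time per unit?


Cycle time = available time / demand
= 467 / 66
= 7.08 min/unit


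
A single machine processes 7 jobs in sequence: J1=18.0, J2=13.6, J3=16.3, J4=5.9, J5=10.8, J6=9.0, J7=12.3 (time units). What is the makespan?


Sequential makespan: sum all processing times
= 18.0 + 13.6 + 16.3 + 5.9 + 10.8 + 9.0 + 12.3
= 85.9 time units


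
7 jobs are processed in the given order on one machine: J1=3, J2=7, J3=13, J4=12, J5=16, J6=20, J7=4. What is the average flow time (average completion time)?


Completion times:
  J1: completes at 3
  J2: completes at 10
  J3: completes at 23
  J4: completes at 35
  J5: completes at 51
  J6: completes at 71
  J7: completes at 75
Sum = 268
Average = 268/7
= 38.29


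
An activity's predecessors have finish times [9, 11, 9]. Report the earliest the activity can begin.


ES = max of all predecessor completion times
Predecessors: [9, 11, 9]
ES = max(9, 11, 9)
= 11


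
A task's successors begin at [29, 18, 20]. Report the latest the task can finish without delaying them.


LF = min of all successor start times
Successors start at: [29, 18, 20]
LF = min(29, 18, 20)
= 18


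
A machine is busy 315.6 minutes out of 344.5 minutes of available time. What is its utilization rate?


Utilization = busy / total × 100
= 315.6 / 344.5 × 100
= 91.6%


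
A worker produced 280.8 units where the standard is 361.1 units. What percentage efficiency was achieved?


Efficiency = (actual / standard) × 100
= (280.8 / 361.1) × 100
= 77.8%


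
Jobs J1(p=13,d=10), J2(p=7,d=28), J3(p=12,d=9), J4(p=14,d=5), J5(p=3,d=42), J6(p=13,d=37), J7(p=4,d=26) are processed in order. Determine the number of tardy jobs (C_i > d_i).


Completion vs due date:
  J1: C=13, d=10 → TARDY
  J2: C=20, d=28 → on time
  J3: C=32, d=9 → TARDY
  J4: C=46, d=5 → TARDY
  J5: C=49, d=42 → TARDY
  J6: C=62, d=37 → TARDY
  J7: C=66, d=26 → TARDY
Tardy jobs: J1, J3, J4, J5, J6, J7
Count = 6


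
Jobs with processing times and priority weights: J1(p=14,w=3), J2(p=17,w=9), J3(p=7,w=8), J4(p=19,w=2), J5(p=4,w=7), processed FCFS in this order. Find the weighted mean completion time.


Completion times:
  J1: C=14, w×C=3×14=42
  J2: C=31, w×C=9×31=279
  J3: C=38, w×C=8×38=304
  J4: C=57, w×C=2×57=114
  J5: C=61, w×C=7×61=427
Sum w×C = 1166
Sum w = 29
Weighted avg = 1166/29
= 40.21


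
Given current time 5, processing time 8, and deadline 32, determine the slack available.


Slack = due - current_time - processing
= 32 - 5 - 8
= 19


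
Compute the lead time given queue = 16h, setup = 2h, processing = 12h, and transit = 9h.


Lead time = queue + setup + processing + transit
= 16 + 2 + 12 + 9
= 39 hours


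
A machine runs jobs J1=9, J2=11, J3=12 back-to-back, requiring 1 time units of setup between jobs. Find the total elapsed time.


Makespan = Σ processing + (n-1) × setup
= (9 + 11 + 12) + (3-1)×1
= 32 + 2
= 34 time units


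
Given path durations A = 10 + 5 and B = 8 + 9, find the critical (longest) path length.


Path A: 10 + 5 = 15
Path B: 8 + 9 = 17
Critical path = longest = max(15, 17)
= 17 (Path B)


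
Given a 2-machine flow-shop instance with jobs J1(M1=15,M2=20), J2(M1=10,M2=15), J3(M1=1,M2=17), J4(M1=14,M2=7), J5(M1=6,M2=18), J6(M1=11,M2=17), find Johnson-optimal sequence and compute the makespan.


Johnson's rule:
Group 1 (M1≤M2, sort by M1): ['J3', 'J5', 'J2', 'J6', 'J1']
Group 2 (M1>M2, sort desc M2): ['J4']
Sequence: J3 → J5 → J2 → J6 → J1 → J4
Makespan calculation:
  J3: M1 done=1, M2 done=18
  J5: M1 done=7, M2 done=36
  J2: M1 done=17, M2 done=51
  J6: M1 done=28, M2 done=68
  J1: M1 done=43, M2 done=88
  J4: M1 done=57, M2 done=95
= Sequence: J3 → J5 → J2 → J6 → J1 → J4, Makespan: 95


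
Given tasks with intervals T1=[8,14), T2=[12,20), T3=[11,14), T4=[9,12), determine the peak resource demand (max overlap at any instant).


Check each time point for overlaps:
  t=11: 3 tasks active (T1, T3, T4)
Max concurrent = 3


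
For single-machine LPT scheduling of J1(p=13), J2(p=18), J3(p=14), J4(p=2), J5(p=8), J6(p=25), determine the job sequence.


LPT: sort by longest processing time first
  J6: p=25
  J2: p=18
  J3: p=14
  J1: p=13
  J5: p=8
  J4: p=2
Order: J6 → J2 → J3 → J1 → J5 → J4


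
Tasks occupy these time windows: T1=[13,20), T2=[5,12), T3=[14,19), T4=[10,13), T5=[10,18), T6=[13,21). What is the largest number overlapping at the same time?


Check each time point for overlaps:
  t=14: 4 tasks active (T1, T3, T5, T6)
Max concurrent = 4


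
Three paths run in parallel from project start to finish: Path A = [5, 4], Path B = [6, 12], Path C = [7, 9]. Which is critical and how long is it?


Path A: 5 + 4 = 9
Path B: 6 + 12 = 18
Path C: 7 + 9 = 16
Critical path = longest = max(9, 18, 16)
= 18 (Path B)


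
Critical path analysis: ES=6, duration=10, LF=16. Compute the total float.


EF = ES + duration = 6 + 10 = 16
LS = LF - duration = 16 - 10 = 6
Total Float = LF - EF = 16 - 16
(or LS - ES = 6 - 6)
= 0


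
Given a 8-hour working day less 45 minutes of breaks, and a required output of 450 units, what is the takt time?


Available = 8×60 - 45 = 435 min
Takt time = 435 / 450
= 0.97 min/unit


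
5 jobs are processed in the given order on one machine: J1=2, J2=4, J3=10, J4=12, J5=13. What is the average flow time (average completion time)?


Completion times:
  J1: completes at 2
  J2: completes at 6
  J3: completes at 16
  J4: completes at 28
  J5: completes at 41
Sum = 93
Average = 93/5
= 18.60


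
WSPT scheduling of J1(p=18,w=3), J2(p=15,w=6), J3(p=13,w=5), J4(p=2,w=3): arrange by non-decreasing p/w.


WSPT (Smith's rule): sort by p/w ascending
  J4: p/w = 2/3 = 0.667
  J2: p/w = 15/6 = 2.500
  J3: p/w = 13/5 = 2.600
  J1: p/w = 18/3 = 6.000
Order: J4 → J2 → J3 → J1


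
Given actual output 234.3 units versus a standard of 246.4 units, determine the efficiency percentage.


Efficiency = (actual / standard) × 100
= (234.3 / 246.4) × 100
= 95.1%


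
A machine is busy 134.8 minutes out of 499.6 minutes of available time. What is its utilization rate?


Utilization = busy / total × 100
= 134.8 / 499.6 × 100
= 27.0%


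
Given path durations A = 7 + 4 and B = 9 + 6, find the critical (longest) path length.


Path A: 7 + 4 = 11
Path B: 9 + 6 = 15
Critical path = longest = max(11, 15)
= 15 (Path B)


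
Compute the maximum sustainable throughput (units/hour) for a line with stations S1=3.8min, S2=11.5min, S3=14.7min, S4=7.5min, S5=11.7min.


Bottleneck = longest station time
Station times: [3.8, 11.5, 14.7, 7.5, 11.7]
Max = 14.7 min
Rate = 60 / 14.7
= 4.08 units/hour (bottleneck: 14.7min)


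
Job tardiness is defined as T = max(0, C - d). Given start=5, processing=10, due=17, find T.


Completion = start + processing = 5 + 10 = 15
Tardiness = max(0, C - d) = max(0, 15 - 17)
= max(0, -2)
= 0


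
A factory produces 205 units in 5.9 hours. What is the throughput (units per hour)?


Throughput = units / time
= 205 / 5.9
= 34.7 units/hour


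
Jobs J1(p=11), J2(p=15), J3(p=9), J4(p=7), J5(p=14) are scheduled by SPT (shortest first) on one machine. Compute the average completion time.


SPT order: J4 → J3 → J1 → J5 → J2
Completion times:
  J4: C=7
  J3: C=16
  J1: C=27
  J5: C=41
  J2: C=56
Sum = 147, n = 5
Mean flow = 147/5
= 29.40


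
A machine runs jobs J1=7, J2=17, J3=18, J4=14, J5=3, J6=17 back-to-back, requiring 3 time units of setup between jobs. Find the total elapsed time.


Makespan = Σ processing + (n-1) × setup
= (7 + 17 + 18 + 14 + 3 + 17) + (6-1)×3
= 76 + 15
= 91 time units


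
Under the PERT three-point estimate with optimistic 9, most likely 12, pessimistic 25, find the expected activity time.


te = (o + 4m + p) / 6
= (9 + 4×12 + 25) / 6
= (9 + 48 + 25) / 6
= 82 / 6
= 13.67


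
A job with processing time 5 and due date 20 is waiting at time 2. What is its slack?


Slack = due - current_time - processing
= 20 - 2 - 5
= 13


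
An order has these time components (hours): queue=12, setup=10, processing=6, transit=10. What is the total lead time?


Lead time = queue + setup + processing + transit
= 12 + 10 + 6 + 10
= 38 hours


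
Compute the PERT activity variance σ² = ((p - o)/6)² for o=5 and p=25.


σ² = ((p - o) / 6)² = (p - o)² / 36
= (25 - 5)² / 36
= 20² / 36
= 400 / 36
= 11.1111


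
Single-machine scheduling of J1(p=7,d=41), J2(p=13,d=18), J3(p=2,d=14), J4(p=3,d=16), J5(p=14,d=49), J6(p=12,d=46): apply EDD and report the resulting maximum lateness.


EDD order: J3 → J4 → J2 → J1 → J6 → J5
Completion and lateness:
  J3: C=2, d=14, L=2-14=-12
  J4: C=5, d=16, L=5-16=-11
  J2: C=18, d=18, L=18-18=0
  J1: C=25, d=41, L=25-41=-16
  J6: C=37, d=46, L=37-46=-9
  J5: C=51, d=49, L=51-49=2
Lmax = max(-12, -11, 0, -16, -9, 2)
= 2


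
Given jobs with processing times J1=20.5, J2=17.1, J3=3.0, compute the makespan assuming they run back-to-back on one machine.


Sequential makespan: sum all processing times
= 20.5 + 17.1 + 3.0
= 40.6 time units


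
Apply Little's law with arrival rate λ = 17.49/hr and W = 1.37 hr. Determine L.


Little's law: L = λ × W
= 17.49 × 1.37
= 23.96


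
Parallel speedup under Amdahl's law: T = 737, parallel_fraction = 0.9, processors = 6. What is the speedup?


Amdahl's law: T_p = T × ((1-p) + p/N)
= 737 × ((1-0.9) + 0.9/6)
= 737 × (0.10 + 0.1500)
= 737 × 0.2500
= 184.25
Speedup = 737/184.25
= 4.00×


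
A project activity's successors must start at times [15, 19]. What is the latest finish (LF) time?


LF = min of all successor start times
Successors start at: [15, 19]
LF = min(15, 19)
= 15


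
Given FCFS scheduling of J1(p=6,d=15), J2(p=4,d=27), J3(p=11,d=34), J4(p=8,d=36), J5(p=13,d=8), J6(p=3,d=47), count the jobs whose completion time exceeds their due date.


Completion vs due date:
  J1: C=6, d=15 → on time
  J2: C=10, d=27 → on time
  J3: C=21, d=34 → on time
  J4: C=29, d=36 → on time
  J5: C=42, d=8 → TARDY
  J6: C=45, d=47 → on time
Tardy jobs: J5
Count = 1


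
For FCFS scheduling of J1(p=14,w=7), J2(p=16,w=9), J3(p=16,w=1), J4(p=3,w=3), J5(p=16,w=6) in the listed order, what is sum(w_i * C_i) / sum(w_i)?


Completion times:
  J1: C=14, w×C=7×14=98
  J2: C=30, w×C=9×30=270
  J3: C=46, w×C=1×46=46
  J4: C=49, w×C=3×49=147
  J5: C=65, w×C=6×65=390
Sum w×C = 951
Sum w = 26
Weighted avg = 951/26
= 36.58


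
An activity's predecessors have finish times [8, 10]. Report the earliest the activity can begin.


ES = max of all predecessor completion times
Predecessors: [8, 10]
ES = max(8, 10)
= 10


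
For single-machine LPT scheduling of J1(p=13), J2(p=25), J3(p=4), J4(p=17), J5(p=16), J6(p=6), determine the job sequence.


LPT: sort by longest processing time first
  J2: p=25
  J4: p=17
  J5: p=16
  J1: p=13
  J6: p=6
  J3: p=4
Order: J2 → J4 → J5 → J1 → J6 → J3


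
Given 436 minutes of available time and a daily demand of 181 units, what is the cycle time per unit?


Cycle time = available time / demand
= 436 / 181
= 2.41 min/unit


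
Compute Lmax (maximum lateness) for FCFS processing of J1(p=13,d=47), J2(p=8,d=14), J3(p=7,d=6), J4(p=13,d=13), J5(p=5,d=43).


Lateness per job (L = C - d):
  J1: C=13, d=47, L=-34
  J2: C=21, d=14, L=7
  J3: C=28, d=6, L=22
  J4: C=41, d=13, L=28
  J5: C=46, d=43, L=3
Lmax = max(-34, 7, 22, 28, 3)
= 28


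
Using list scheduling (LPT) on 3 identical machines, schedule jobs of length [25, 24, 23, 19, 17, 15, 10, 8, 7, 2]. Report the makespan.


Jobs (LPT sorted): [25, 24, 23, 19, 17, 15, 10, 8, 7, 2]
Machines: 3
  J=25 → Machine 1 (load: 0+25=25)
  J=24 → Machine 2 (load: 0+24=24)
  J=23 → Machine 3 (load: 0+23=23)
  J=19 → Machine 3 (load: 23+19=42)
  J=17 → Machine 2 (load: 24+17=41)
  J=15 → Machine 1 (load: 25+15=40)
  J=10 → Machine 1 (load: 40+10=50)
  J=8 → Machine 2 (load: 41+8=49)
  J=7 → Machine 3 (load: 42+7=49)
  J=2 → Machine 2 (load: 49+2=51)
Machine loads: [50, 51, 49]
Makespan = max = 51 time units


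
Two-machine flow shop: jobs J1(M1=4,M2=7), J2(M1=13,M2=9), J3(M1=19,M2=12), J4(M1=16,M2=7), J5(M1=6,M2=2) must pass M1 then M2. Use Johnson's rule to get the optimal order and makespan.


Johnson's rule:
Group 1 (M1≤M2, sort by M1): ['J1']
Group 2 (M1>M2, sort desc M2): ['J3', 'J2', 'J4', 'J5']
Sequence: J1 → J3 → J2 → J4 → J5
Makespan calculation:
  J1: M1 done=4, M2 done=11
  J3: M1 done=23, M2 done=35
  J2: M1 done=36, M2 done=45
  J4: M1 done=52, M2 done=59
  J5: M1 done=58, M2 done=61
= Sequence: J1 → J3 → J2 → J4 → J5, Makespan: 61


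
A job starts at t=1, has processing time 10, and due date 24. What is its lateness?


Completion = 1 + 10 = 11
Lateness = C - d = 11 - 24
= -13


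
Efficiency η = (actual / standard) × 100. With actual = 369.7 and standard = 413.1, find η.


Efficiency = (actual / standard) × 100
= (369.7 / 413.1) × 100
= 89.5%


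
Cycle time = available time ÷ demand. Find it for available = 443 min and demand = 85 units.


Cycle time = available time / demand
= 443 / 85
= 5.21 min/unit


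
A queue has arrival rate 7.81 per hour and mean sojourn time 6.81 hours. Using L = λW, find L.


Little's law: L = λ × W
= 7.81 × 6.81
= 53.19


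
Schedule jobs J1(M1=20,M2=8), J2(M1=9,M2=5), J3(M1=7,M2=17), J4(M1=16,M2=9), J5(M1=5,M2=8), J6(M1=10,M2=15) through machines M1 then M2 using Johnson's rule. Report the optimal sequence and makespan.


Johnson's rule:
Group 1 (M1≤M2, sort by M1): ['J5', 'J3', 'J6']
Group 2 (M1>M2, sort desc M2): ['J4', 'J1', 'J2']
Sequence: J5 → J3 → J6 → J4 → J1 → J2
Makespan calculation:
  J5: M1 done=5, M2 done=13
  J3: M1 done=12, M2 done=30
  J6: M1 done=22, M2 done=45
  J4: M1 done=38, M2 done=54
  J1: M1 done=58, M2 done=66
  J2: M1 done=67, M2 done=72
= Sequence: J5 → J3 → J6 → J4 → J1 → J2, Makespan: 72


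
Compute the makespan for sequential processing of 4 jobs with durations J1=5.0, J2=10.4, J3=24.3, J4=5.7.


Sequential makespan: sum all processing times
= 5.0 + 10.4 + 24.3 + 5.7
= 45.4 time units


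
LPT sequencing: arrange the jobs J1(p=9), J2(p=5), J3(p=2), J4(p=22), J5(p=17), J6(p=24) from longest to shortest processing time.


LPT: sort by longest processing time first
  J6: p=24
  J4: p=22
  J5: p=17
  J1: p=9
  J2: p=5
  J3: p=2
Order: J6 → J4 → J5 → J1 → J2 → J3


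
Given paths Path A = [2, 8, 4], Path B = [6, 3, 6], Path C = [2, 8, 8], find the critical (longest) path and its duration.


Path A: 2 + 8 + 4 = 14
Path B: 6 + 3 + 6 = 15
Path C: 2 + 8 + 8 = 18
Critical path = longest = max(14, 15, 18)
= 18 (Path C)


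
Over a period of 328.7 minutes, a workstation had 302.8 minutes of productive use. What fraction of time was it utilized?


Utilization = busy / total × 100
= 302.8 / 328.7 × 100
= 92.1%


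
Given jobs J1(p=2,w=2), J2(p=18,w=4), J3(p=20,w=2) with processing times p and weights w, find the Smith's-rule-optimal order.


WSPT (Smith's rule): sort by p/w ascending
  J1: p/w = 2/2 = 1.000
  J2: p/w = 18/4 = 4.500
  J3: p/w = 20/2 = 10.000
Order: J1 → J2 → J3


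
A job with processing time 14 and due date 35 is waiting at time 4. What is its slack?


Slack = due - current_time - processing
= 35 - 4 - 14
= 17


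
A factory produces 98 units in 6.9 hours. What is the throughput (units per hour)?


Throughput = units / time
= 98 / 6.9
= 14.2 units/hour


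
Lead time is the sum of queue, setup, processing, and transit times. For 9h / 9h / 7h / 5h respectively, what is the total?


Lead time = queue + setup + processing + transit
= 9 + 9 + 7 + 5
= 30 hours


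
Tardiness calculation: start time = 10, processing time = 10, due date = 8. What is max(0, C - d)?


Completion = start + processing = 10 + 10 = 20
Tardiness = max(0, C - d) = max(0, 20 - 8)
= max(0, 12)
= 12


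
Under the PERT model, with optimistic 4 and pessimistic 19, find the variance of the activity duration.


σ² = ((p - o) / 6)² = (p - o)² / 36
= (19 - 4)² / 36
= 15² / 36
= 225 / 36
= 6.2500


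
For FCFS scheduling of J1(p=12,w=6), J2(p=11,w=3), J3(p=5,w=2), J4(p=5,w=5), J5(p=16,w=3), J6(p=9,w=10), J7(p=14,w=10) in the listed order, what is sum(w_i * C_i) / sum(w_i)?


Completion times:
  J1: C=12, w×C=6×12=72
  J2: C=23, w×C=3×23=69
  J3: C=28, w×C=2×28=56
  J4: C=33, w×C=5×33=165
  J5: C=49, w×C=3×49=147
  J6: C=58, w×C=10×58=580
  J7: C=72, w×C=10×72=720
Sum w×C = 1809
Sum w = 39
Weighted avg = 1809/39
= 46.38


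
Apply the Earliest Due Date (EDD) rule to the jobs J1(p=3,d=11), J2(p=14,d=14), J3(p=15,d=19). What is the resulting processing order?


EDD: sort by earliest due date
  J1: d=11, p=3
  J2: d=14, p=14
  J3: d=19, p=15
Order: J1 → J2 → J3


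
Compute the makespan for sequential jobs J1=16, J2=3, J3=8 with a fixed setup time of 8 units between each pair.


Makespan = Σ processing + (n-1) × setup
= (16 + 3 + 8) + (3-1)×8
= 27 + 16
= 43 time units


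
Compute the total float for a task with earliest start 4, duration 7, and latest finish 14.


EF = ES + duration = 4 + 7 = 11
LS = LF - duration = 14 - 7 = 7
Total Float = LF - EF = 14 - 11
(or LS - ES = 7 - 4)
= 3


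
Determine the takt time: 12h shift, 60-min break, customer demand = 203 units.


Available = 12×60 - 60 = 660 min
Takt time = 660 / 203
= 3.25 min/unit


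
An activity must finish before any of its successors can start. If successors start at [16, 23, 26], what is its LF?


LF = min of all successor start times
Successors start at: [16, 23, 26]
LF = min(16, 23, 26)
= 16


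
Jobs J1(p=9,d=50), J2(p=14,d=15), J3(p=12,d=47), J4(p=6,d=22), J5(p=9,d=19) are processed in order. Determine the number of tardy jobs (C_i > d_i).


Completion vs due date:
  J1: C=9, d=50 → on time
  J2: C=23, d=15 → TARDY
  J3: C=35, d=47 → on time
  J4: C=41, d=22 → TARDY
  J5: C=50, d=19 → TARDY
Tardy jobs: J2, J4, J5
Count = 3


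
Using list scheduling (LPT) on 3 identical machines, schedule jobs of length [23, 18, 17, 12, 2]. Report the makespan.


Jobs (LPT sorted): [23, 18, 17, 12, 2]
Machines: 3
  J=23 → Machine 1 (load: 0+23=23)
  J=18 → Machine 2 (load: 0+18=18)
  J=17 → Machine 3 (load: 0+17=17)
  J=12 → Machine 3 (load: 17+12=29)
  J=2 → Machine 2 (load: 18+2=20)
Machine loads: [23, 20, 29]
Makespan = max = 29 time units


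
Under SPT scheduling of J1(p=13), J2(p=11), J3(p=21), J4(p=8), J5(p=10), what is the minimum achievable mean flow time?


SPT order: J4 → J5 → J2 → J1 → J3
Completion times:
  J4: C=8
  J5: C=18
  J2: C=29
  J1: C=42
  J3: C=63
Sum = 160, n = 5
Mean flow = 160/5
= 32.00


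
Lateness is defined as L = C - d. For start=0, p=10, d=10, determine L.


Completion = 0 + 10 = 10
Lateness = C - d = 10 - 10
= 0


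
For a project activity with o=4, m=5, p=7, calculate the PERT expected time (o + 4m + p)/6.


te = (o + 4m + p) / 6
= (4 + 4×5 + 7) / 6
= (4 + 20 + 7) / 6
= 31 / 6
= 5.17


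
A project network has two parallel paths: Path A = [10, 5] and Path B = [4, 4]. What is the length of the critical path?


Path A: 10 + 5 = 15
Path B: 4 + 4 = 8
Critical path = longest = max(15, 8)
= 15 (Path A)
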